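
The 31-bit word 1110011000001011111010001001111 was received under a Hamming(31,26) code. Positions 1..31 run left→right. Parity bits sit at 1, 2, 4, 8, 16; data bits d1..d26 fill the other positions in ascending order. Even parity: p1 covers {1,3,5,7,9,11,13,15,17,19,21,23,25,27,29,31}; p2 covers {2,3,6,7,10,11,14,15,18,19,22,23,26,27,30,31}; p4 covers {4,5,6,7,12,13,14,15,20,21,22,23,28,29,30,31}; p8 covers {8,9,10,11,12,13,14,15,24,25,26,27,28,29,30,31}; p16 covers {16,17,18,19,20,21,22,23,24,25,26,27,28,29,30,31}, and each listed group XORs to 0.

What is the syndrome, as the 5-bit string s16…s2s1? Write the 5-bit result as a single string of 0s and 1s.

01111

s1 (pos 1,3,5,7,9,11,13,15,17,19,21,23,25,27,29,31): 1⊕1⊕0⊕1⊕0⊕0⊕1⊕1⊕1⊕1⊕1⊕0⊕1⊕0⊕1⊕1 = 1
s2 (pos 2,3,6,7,10,11,14,15,18,19,22,23,26,27,30,31): 1⊕1⊕1⊕1⊕0⊕0⊕0⊕1⊕1⊕1⊕0⊕0⊕0⊕0⊕1⊕1 = 1
s4 (pos 4,5,6,7,12,13,14,15,20,21,22,23,28,29,30,31): 0⊕0⊕1⊕1⊕0⊕1⊕0⊕1⊕0⊕1⊕0⊕0⊕1⊕1⊕1⊕1 = 1
s8 (pos 8,9,10,11,12,13,14,15,24,25,26,27,28,29,30,31): 0⊕0⊕0⊕0⊕0⊕1⊕0⊕1⊕0⊕1⊕0⊕0⊕1⊕1⊕1⊕1 = 1
s16 (pos 16,17,18,19,20,21,22,23,24,25,26,27,28,29,30,31): 1⊕1⊕1⊕1⊕0⊕1⊕0⊕0⊕0⊕1⊕0⊕0⊕1⊕1⊕1⊕1 = 0
Syndrome s16…s1 = 01111 → error at position 15.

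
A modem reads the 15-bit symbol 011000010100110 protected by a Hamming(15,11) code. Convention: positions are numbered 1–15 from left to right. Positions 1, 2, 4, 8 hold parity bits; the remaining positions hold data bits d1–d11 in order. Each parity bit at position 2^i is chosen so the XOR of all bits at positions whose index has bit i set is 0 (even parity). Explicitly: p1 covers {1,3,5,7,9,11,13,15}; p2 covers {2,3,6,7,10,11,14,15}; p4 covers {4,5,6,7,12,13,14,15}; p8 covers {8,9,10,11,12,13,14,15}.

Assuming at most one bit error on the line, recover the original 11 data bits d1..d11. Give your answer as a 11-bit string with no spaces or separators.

s1 (pos 1,3,5,7,9,11,13,15): 0⊕1⊕0⊕0⊕0⊕0⊕1⊕0 = 0
s2 (pos 2,3,6,7,10,11,14,15): 1⊕1⊕0⊕0⊕1⊕0⊕1⊕0 = 0
s4 (pos 4,5,6,7,12,13,14,15): 0⊕0⊕0⊕0⊕0⊕1⊕1⊕0 = 0
s8 (pos 8,9,10,11,12,13,14,15): 1⊕0⊕1⊕0⊕0⊕1⊕1⊕0 = 0
Syndrome s8…s1 = 0000 → no error.
Read data bits from positions 3,5,6,7,9,10,11,12,13,14,15: 10000100110

10000100110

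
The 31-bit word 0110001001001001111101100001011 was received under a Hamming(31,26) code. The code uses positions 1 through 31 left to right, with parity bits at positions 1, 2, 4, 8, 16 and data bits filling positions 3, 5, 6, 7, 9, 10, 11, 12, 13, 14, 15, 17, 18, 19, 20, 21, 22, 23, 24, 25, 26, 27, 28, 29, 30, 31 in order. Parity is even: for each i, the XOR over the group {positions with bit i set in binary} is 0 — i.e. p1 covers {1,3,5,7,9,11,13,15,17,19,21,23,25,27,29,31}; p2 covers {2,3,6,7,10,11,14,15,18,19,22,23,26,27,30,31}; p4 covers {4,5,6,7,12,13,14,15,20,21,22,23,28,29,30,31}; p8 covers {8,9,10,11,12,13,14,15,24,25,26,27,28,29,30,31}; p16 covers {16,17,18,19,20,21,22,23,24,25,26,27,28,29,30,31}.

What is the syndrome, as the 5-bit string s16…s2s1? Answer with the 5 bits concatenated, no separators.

s1 (pos 1,3,5,7,9,11,13,15,17,19,21,23,25,27,29,31): 0⊕1⊕0⊕1⊕0⊕0⊕1⊕0⊕1⊕1⊕0⊕1⊕0⊕0⊕0⊕1 = 1
s2 (pos 2,3,6,7,10,11,14,15,18,19,22,23,26,27,30,31): 1⊕1⊕0⊕1⊕1⊕0⊕0⊕0⊕1⊕1⊕1⊕1⊕0⊕0⊕1⊕1 = 0
s4 (pos 4,5,6,7,12,13,14,15,20,21,22,23,28,29,30,31): 0⊕0⊕0⊕1⊕0⊕1⊕0⊕0⊕1⊕0⊕1⊕1⊕1⊕0⊕1⊕1 = 0
s8 (pos 8,9,10,11,12,13,14,15,24,25,26,27,28,29,30,31): 0⊕0⊕1⊕0⊕0⊕1⊕0⊕0⊕0⊕0⊕0⊕0⊕1⊕0⊕1⊕1 = 1
s16 (pos 16,17,18,19,20,21,22,23,24,25,26,27,28,29,30,31): 1⊕1⊕1⊕1⊕1⊕0⊕1⊕1⊕0⊕0⊕0⊕0⊕1⊕0⊕1⊕1 = 0
Syndrome s16…s1 = 01001 → error at position 9.

01001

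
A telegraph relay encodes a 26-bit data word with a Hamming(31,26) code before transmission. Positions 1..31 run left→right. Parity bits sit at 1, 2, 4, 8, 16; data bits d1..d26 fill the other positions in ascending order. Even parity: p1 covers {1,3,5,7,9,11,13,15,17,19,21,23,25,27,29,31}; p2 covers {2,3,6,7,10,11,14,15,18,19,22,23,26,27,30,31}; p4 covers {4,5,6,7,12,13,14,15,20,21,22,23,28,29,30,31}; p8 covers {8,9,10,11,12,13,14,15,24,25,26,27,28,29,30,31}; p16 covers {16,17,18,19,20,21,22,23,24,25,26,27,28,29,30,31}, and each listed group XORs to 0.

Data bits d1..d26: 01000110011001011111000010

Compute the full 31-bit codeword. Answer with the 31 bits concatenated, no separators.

1001100101100111001011111000010

Place data at non-parity positions: p1 p2 0 p4 1 0 0 p8 0 1 1 0 0 1 1 p16 0 0 1 0 1 1 1 1 1 0 0 0 0 1 0
p1 (pos 1,3,5,7,9,11,13,15,17,19,21,23,25,27,29,31): XOR of data positions = 0⊕1⊕0⊕0⊕1⊕0⊕1⊕0⊕1⊕1⊕1⊕1⊕0⊕0⊕0 = 1
p2 (pos 2,3,6,7,10,11,14,15,18,19,22,23,26,27,30,31): XOR of data positions = 0⊕0⊕0⊕1⊕1⊕1⊕1⊕0⊕1⊕1⊕1⊕0⊕0⊕1⊕0 = 0
p4 (pos 4,5,6,7,12,13,14,15,20,21,22,23,28,29,30,31): XOR of data positions = 1⊕0⊕0⊕0⊕0⊕1⊕1⊕0⊕1⊕1⊕1⊕0⊕0⊕1⊕0 = 1
p8 (pos 8,9,10,11,12,13,14,15,24,25,26,27,28,29,30,31): XOR of data positions = 0⊕1⊕1⊕0⊕0⊕1⊕1⊕1⊕1⊕0⊕0⊕0⊕0⊕1⊕0 = 1
p16 (pos 16,17,18,19,20,21,22,23,24,25,26,27,28,29,30,31): XOR of data positions = 0⊕0⊕1⊕0⊕1⊕1⊕1⊕1⊕1⊕0⊕0⊕0⊕0⊕1⊕0 = 1
Codeword: 1001100101100111001011111000010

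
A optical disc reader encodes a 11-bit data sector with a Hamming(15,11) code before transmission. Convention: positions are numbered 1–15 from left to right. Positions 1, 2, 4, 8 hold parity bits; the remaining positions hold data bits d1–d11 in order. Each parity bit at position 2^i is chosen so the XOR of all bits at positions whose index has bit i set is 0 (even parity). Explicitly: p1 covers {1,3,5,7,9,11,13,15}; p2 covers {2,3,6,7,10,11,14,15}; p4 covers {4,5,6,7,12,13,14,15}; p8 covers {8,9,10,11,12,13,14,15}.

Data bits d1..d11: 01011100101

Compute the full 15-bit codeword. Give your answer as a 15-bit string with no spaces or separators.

Place data at non-parity positions: p1 p2 0 p4 1 0 1 p8 1 1 0 0 1 0 1
p1 (pos 1,3,5,7,9,11,13,15): XOR of data positions = 0⊕1⊕1⊕1⊕0⊕1⊕1 = 1
p2 (pos 2,3,6,7,10,11,14,15): XOR of data positions = 0⊕0⊕1⊕1⊕0⊕0⊕1 = 1
p4 (pos 4,5,6,7,12,13,14,15): XOR of data positions = 1⊕0⊕1⊕0⊕1⊕0⊕1 = 0
p8 (pos 8,9,10,11,12,13,14,15): XOR of data positions = 1⊕1⊕0⊕0⊕1⊕0⊕1 = 0
Codeword: 110010101100101

110010101100101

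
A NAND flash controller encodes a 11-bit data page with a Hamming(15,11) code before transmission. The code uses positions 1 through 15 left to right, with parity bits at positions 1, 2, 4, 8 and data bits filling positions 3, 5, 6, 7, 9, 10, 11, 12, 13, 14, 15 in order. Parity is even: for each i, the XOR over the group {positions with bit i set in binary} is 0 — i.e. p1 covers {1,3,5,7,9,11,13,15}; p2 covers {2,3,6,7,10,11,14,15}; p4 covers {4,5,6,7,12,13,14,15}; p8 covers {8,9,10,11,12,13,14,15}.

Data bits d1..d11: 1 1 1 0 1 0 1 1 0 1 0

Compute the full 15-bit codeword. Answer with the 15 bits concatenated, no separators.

001011001011010

Place data at non-parity positions: p1 p2 1 p4 1 1 0 p8 1 0 1 1 0 1 0
p1 (pos 1,3,5,7,9,11,13,15): XOR of data positions = 1⊕1⊕0⊕1⊕1⊕0⊕0 = 0
p2 (pos 2,3,6,7,10,11,14,15): XOR of data positions = 1⊕1⊕0⊕0⊕1⊕1⊕0 = 0
p4 (pos 4,5,6,7,12,13,14,15): XOR of data positions = 1⊕1⊕0⊕1⊕0⊕1⊕0 = 0
p8 (pos 8,9,10,11,12,13,14,15): XOR of data positions = 1⊕0⊕1⊕1⊕0⊕1⊕0 = 0
Codeword: 001011001011010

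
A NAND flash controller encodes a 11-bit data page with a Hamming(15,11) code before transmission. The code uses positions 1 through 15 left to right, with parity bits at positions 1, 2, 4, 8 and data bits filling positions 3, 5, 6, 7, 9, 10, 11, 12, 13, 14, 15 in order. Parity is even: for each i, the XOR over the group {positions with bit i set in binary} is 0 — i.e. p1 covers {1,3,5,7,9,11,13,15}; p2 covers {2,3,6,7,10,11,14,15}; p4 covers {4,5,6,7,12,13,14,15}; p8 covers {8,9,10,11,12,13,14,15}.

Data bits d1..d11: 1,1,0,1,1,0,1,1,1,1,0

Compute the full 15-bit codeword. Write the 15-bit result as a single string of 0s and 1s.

001110111011110

Place data at non-parity positions: p1 p2 1 p4 1 0 1 p8 1 0 1 1 1 1 0
p1 (pos 1,3,5,7,9,11,13,15): XOR of data positions = 1⊕1⊕1⊕1⊕1⊕1⊕0 = 0
p2 (pos 2,3,6,7,10,11,14,15): XOR of data positions = 1⊕0⊕1⊕0⊕1⊕1⊕0 = 0
p4 (pos 4,5,6,7,12,13,14,15): XOR of data positions = 1⊕0⊕1⊕1⊕1⊕1⊕0 = 1
p8 (pos 8,9,10,11,12,13,14,15): XOR of data positions = 1⊕0⊕1⊕1⊕1⊕1⊕0 = 1
Codeword: 001110111011110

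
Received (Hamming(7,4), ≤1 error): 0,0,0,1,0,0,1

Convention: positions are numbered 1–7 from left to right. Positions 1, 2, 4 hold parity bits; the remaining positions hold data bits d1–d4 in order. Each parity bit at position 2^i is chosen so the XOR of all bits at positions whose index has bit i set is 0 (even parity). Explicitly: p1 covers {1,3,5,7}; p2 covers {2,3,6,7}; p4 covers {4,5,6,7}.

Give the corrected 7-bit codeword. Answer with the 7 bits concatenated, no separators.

s1 (pos 1,3,5,7): 0⊕0⊕0⊕1 = 1
s2 (pos 2,3,6,7): 0⊕0⊕0⊕1 = 1
s4 (pos 4,5,6,7): 1⊕0⊕0⊕1 = 0
Syndrome s4…s1 = 011 → error at position 3.
Flip position 3: 0001001 → 0011001

0011001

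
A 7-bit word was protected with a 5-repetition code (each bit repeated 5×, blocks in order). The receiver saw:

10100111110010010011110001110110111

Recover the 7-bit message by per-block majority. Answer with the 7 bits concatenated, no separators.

Block 1 (10100): 2 ones → 0
Block 2 (11111): 5 ones → 1
Block 3 (00100): 1 one → 0
Block 4 (10011): 3 ones → 1
Block 5 (11000): 2 ones → 0
Block 6 (11101): 4 ones → 1
Block 7 (10111): 4 ones → 1

0101011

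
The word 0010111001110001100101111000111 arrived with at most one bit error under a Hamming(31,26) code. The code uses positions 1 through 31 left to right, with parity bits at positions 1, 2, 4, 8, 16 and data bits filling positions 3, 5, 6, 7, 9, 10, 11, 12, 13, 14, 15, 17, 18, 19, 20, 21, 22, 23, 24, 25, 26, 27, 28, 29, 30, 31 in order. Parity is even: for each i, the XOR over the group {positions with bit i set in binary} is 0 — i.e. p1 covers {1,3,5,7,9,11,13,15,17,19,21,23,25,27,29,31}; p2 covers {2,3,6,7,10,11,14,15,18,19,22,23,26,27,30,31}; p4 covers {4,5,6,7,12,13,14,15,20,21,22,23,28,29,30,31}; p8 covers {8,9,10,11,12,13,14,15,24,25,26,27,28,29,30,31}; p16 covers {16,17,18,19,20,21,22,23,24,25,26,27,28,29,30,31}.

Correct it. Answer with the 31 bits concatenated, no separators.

0000111001110001100101111000111

s1 (pos 1,3,5,7,9,11,13,15,17,19,21,23,25,27,29,31): 0⊕1⊕1⊕1⊕0⊕1⊕0⊕0⊕1⊕0⊕0⊕1⊕1⊕0⊕1⊕1 = 1
s2 (pos 2,3,6,7,10,11,14,15,18,19,22,23,26,27,30,31): 0⊕1⊕1⊕1⊕1⊕1⊕0⊕0⊕0⊕0⊕1⊕1⊕0⊕0⊕1⊕1 = 1
s4 (pos 4,5,6,7,12,13,14,15,20,21,22,23,28,29,30,31): 0⊕1⊕1⊕1⊕1⊕0⊕0⊕0⊕1⊕0⊕1⊕1⊕0⊕1⊕1⊕1 = 0
s8 (pos 8,9,10,11,12,13,14,15,24,25,26,27,28,29,30,31): 0⊕0⊕1⊕1⊕1⊕0⊕0⊕0⊕1⊕1⊕0⊕0⊕0⊕1⊕1⊕1 = 0
s16 (pos 16,17,18,19,20,21,22,23,24,25,26,27,28,29,30,31): 1⊕1⊕0⊕0⊕1⊕0⊕1⊕1⊕1⊕1⊕0⊕0⊕0⊕1⊕1⊕1 = 0
Syndrome s16…s1 = 00011 → error at position 3.
Flip position 3: 0010111001110001100101111000111 → 0000111001110001100101111000111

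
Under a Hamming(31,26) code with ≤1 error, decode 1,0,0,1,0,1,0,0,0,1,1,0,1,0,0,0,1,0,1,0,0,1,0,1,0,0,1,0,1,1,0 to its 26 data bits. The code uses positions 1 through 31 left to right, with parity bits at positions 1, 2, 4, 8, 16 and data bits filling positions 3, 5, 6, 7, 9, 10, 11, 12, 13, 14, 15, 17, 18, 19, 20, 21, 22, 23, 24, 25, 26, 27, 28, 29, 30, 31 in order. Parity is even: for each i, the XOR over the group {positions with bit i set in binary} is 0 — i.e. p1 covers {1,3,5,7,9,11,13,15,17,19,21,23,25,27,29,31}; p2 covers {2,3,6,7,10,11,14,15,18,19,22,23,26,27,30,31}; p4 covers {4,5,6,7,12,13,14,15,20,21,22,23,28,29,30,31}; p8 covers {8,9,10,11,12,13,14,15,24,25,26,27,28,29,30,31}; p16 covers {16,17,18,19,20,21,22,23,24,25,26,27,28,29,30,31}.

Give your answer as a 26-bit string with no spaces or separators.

00100110100101001010000110

s1 (pos 1,3,5,7,9,11,13,15,17,19,21,23,25,27,29,31): 1⊕0⊕0⊕0⊕0⊕1⊕1⊕0⊕1⊕1⊕0⊕0⊕0⊕1⊕1⊕0 = 1
s2 (pos 2,3,6,7,10,11,14,15,18,19,22,23,26,27,30,31): 0⊕0⊕1⊕0⊕1⊕1⊕0⊕0⊕0⊕1⊕1⊕0⊕0⊕1⊕1⊕0 = 1
s4 (pos 4,5,6,7,12,13,14,15,20,21,22,23,28,29,30,31): 1⊕0⊕1⊕0⊕0⊕1⊕0⊕0⊕0⊕0⊕1⊕0⊕0⊕1⊕1⊕0 = 0
s8 (pos 8,9,10,11,12,13,14,15,24,25,26,27,28,29,30,31): 0⊕0⊕1⊕1⊕0⊕1⊕0⊕0⊕1⊕0⊕0⊕1⊕0⊕1⊕1⊕0 = 1
s16 (pos 16,17,18,19,20,21,22,23,24,25,26,27,28,29,30,31): 0⊕1⊕0⊕1⊕0⊕0⊕1⊕0⊕1⊕0⊕0⊕1⊕0⊕1⊕1⊕0 = 1
Syndrome s16…s1 = 11011 → error at position 27.
Flip position 27: 1001010001101000101001010010110 → 1001010001101000101001010000110
Read data bits from positions 3,5,6,7,9,10,11,12,13,14,15,17,18,19,20,21,22,23,24,25,26,27,28,29,30,31: 00100110100101001010000110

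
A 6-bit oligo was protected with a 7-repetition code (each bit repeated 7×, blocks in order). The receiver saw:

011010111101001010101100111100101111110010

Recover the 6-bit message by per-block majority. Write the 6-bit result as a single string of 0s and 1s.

111111

Block 1 (0110101): 4 ones → 1
Block 2 (1110100): 4 ones → 1
Block 3 (1010101): 4 ones → 1
Block 4 (1001111): 5 ones → 1
Block 5 (0010111): 4 ones → 1
Block 6 (1110010): 4 ones → 1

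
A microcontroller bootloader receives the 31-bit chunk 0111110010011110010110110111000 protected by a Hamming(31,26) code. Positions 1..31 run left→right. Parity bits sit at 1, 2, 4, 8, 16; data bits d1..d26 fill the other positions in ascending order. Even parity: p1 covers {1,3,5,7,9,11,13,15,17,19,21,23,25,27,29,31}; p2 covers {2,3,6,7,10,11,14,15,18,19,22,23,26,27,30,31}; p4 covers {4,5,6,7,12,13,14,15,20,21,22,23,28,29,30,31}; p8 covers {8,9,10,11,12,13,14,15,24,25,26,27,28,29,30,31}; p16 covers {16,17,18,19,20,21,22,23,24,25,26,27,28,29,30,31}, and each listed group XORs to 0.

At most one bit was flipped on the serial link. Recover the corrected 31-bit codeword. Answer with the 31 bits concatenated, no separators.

s1 (pos 1,3,5,7,9,11,13,15,17,19,21,23,25,27,29,31): 0⊕1⊕1⊕0⊕1⊕0⊕1⊕1⊕0⊕0⊕1⊕1⊕0⊕1⊕0⊕0 = 0
s2 (pos 2,3,6,7,10,11,14,15,18,19,22,23,26,27,30,31): 1⊕1⊕1⊕0⊕0⊕0⊕1⊕1⊕1⊕0⊕0⊕1⊕1⊕1⊕0⊕0 = 1
s4 (pos 4,5,6,7,12,13,14,15,20,21,22,23,28,29,30,31): 1⊕1⊕1⊕0⊕1⊕1⊕1⊕1⊕1⊕1⊕0⊕1⊕1⊕0⊕0⊕0 = 1
s8 (pos 8,9,10,11,12,13,14,15,24,25,26,27,28,29,30,31): 0⊕1⊕0⊕0⊕1⊕1⊕1⊕1⊕1⊕0⊕1⊕1⊕1⊕0⊕0⊕0 = 1
s16 (pos 16,17,18,19,20,21,22,23,24,25,26,27,28,29,30,31): 0⊕0⊕1⊕0⊕1⊕1⊕0⊕1⊕1⊕0⊕1⊕1⊕1⊕0⊕0⊕0 = 0
Syndrome s16…s1 = 01110 → error at position 14.
Flip position 14: 0111110010011110010110110111000 → 0111110010011010010110110111000

0111110010011010010110110111000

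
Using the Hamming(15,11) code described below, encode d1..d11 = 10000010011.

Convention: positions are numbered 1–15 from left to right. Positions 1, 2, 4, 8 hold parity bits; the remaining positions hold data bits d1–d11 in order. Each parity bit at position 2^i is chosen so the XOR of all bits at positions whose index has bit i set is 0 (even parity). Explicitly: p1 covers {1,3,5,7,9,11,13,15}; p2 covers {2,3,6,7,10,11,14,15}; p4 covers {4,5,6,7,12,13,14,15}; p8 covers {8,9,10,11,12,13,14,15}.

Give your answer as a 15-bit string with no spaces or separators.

Place data at non-parity positions: p1 p2 1 p4 0 0 0 p8 0 0 1 0 0 1 1
p1 (pos 1,3,5,7,9,11,13,15): XOR of data positions = 1⊕0⊕0⊕0⊕1⊕0⊕1 = 1
p2 (pos 2,3,6,7,10,11,14,15): XOR of data positions = 1⊕0⊕0⊕0⊕1⊕1⊕1 = 0
p4 (pos 4,5,6,7,12,13,14,15): XOR of data positions = 0⊕0⊕0⊕0⊕0⊕1⊕1 = 0
p8 (pos 8,9,10,11,12,13,14,15): XOR of data positions = 0⊕0⊕1⊕0⊕0⊕1⊕1 = 1
Codeword: 101000010010011

101000010010011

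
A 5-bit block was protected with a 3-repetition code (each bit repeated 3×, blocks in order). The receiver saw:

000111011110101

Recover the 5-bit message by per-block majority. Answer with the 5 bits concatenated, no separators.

Block 1 (000): 0 ones → 0
Block 2 (111): 3 ones → 1
Block 3 (011): 2 ones → 1
Block 4 (110): 2 ones → 1
Block 5 (101): 2 ones → 1

01111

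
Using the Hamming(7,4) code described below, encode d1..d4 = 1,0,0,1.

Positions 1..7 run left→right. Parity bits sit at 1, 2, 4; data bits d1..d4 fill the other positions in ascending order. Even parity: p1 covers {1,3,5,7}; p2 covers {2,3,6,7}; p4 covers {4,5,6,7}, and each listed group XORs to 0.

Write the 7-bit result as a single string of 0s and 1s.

0011001

Place data at non-parity positions: p1 p2 1 p4 0 0 1
p1 (pos 1,3,5,7): XOR of data positions = 1⊕0⊕1 = 0
p2 (pos 2,3,6,7): XOR of data positions = 1⊕0⊕1 = 0
p4 (pos 4,5,6,7): XOR of data positions = 0⊕0⊕1 = 1
Codeword: 0011001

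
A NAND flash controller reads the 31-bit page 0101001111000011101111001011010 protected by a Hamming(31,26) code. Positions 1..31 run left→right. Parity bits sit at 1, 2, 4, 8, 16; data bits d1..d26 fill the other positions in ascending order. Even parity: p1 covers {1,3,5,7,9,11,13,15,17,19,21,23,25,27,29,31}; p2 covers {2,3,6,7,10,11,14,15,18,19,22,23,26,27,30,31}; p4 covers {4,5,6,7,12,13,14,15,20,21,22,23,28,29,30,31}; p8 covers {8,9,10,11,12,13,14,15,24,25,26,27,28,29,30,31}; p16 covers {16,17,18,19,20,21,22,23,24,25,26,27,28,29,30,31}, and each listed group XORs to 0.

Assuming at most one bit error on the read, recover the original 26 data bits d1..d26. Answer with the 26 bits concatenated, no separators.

s1 (pos 1,3,5,7,9,11,13,15,17,19,21,23,25,27,29,31): 0⊕0⊕0⊕1⊕1⊕0⊕0⊕1⊕1⊕1⊕1⊕0⊕1⊕1⊕0⊕0 = 0
s2 (pos 2,3,6,7,10,11,14,15,18,19,22,23,26,27,30,31): 1⊕0⊕0⊕1⊕1⊕0⊕0⊕1⊕0⊕1⊕1⊕0⊕0⊕1⊕1⊕0 = 0
s4 (pos 4,5,6,7,12,13,14,15,20,21,22,23,28,29,30,31): 1⊕0⊕0⊕1⊕0⊕0⊕0⊕1⊕1⊕1⊕1⊕0⊕1⊕0⊕1⊕0 = 0
s8 (pos 8,9,10,11,12,13,14,15,24,25,26,27,28,29,30,31): 1⊕1⊕1⊕0⊕0⊕0⊕0⊕1⊕0⊕1⊕0⊕1⊕1⊕0⊕1⊕0 = 0
s16 (pos 16,17,18,19,20,21,22,23,24,25,26,27,28,29,30,31): 1⊕1⊕0⊕1⊕1⊕1⊕1⊕0⊕0⊕1⊕0⊕1⊕1⊕0⊕1⊕0 = 0
Syndrome s16…s1 = 00000 → no error.
Read data bits from positions 3,5,6,7,9,10,11,12,13,14,15,17,18,19,20,21,22,23,24,25,26,27,28,29,30,31: 00011100001101111001011010

00011100001101111001011010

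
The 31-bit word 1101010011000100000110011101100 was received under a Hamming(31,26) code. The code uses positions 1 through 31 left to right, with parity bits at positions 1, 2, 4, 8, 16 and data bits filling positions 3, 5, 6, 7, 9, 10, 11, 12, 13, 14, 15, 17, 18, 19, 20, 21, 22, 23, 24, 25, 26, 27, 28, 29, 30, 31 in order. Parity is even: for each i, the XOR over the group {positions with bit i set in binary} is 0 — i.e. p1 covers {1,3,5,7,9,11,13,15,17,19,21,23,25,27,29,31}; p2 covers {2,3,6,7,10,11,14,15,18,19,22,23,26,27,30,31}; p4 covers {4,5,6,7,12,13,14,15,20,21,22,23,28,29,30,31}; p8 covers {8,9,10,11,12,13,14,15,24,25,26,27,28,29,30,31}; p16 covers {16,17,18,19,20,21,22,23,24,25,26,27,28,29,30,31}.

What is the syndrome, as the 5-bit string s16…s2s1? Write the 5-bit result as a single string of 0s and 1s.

s1 (pos 1,3,5,7,9,11,13,15,17,19,21,23,25,27,29,31): 1⊕0⊕0⊕0⊕1⊕0⊕0⊕0⊕0⊕0⊕1⊕0⊕1⊕0⊕1⊕0 = 1
s2 (pos 2,3,6,7,10,11,14,15,18,19,22,23,26,27,30,31): 1⊕0⊕1⊕0⊕1⊕0⊕1⊕0⊕0⊕0⊕0⊕0⊕1⊕0⊕0⊕0 = 1
s4 (pos 4,5,6,7,12,13,14,15,20,21,22,23,28,29,30,31): 1⊕0⊕1⊕0⊕0⊕0⊕1⊕0⊕1⊕1⊕0⊕0⊕1⊕1⊕0⊕0 = 1
s8 (pos 8,9,10,11,12,13,14,15,24,25,26,27,28,29,30,31): 0⊕1⊕1⊕0⊕0⊕0⊕1⊕0⊕1⊕1⊕1⊕0⊕1⊕1⊕0⊕0 = 0
s16 (pos 16,17,18,19,20,21,22,23,24,25,26,27,28,29,30,31): 0⊕0⊕0⊕0⊕1⊕1⊕0⊕0⊕1⊕1⊕1⊕0⊕1⊕1⊕0⊕0 = 1
Syndrome s16…s1 = 10111 → error at position 23.

10111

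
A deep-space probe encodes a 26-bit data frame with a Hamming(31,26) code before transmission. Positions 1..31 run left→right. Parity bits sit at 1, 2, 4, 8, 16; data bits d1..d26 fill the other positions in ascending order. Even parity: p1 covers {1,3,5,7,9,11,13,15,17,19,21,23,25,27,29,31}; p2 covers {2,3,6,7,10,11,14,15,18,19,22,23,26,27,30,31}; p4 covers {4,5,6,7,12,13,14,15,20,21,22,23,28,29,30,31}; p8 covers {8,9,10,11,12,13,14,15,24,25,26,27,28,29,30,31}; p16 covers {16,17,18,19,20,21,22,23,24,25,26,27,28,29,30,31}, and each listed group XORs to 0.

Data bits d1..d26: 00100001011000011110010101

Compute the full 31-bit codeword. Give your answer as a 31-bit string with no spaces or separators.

0101010100010111000011110010101

Place data at non-parity positions: p1 p2 0 p4 0 1 0 p8 0 0 0 1 0 1 1 p16 0 0 0 0 1 1 1 1 0 0 1 0 1 0 1
p1 (pos 1,3,5,7,9,11,13,15,17,19,21,23,25,27,29,31): XOR of data positions = 0⊕0⊕0⊕0⊕0⊕0⊕1⊕0⊕0⊕1⊕1⊕0⊕1⊕1⊕1 = 0
p2 (pos 2,3,6,7,10,11,14,15,18,19,22,23,26,27,30,31): XOR of data positions = 0⊕1⊕0⊕0⊕0⊕1⊕1⊕0⊕0⊕1⊕1⊕0⊕1⊕0⊕1 = 1
p4 (pos 4,5,6,7,12,13,14,15,20,21,22,23,28,29,30,31): XOR of data positions = 0⊕1⊕0⊕1⊕0⊕1⊕1⊕0⊕1⊕1⊕1⊕0⊕1⊕0⊕1 = 1
p8 (pos 8,9,10,11,12,13,14,15,24,25,26,27,28,29,30,31): XOR of data positions = 0⊕0⊕0⊕1⊕0⊕1⊕1⊕1⊕0⊕0⊕1⊕0⊕1⊕0⊕1 = 1
p16 (pos 16,17,18,19,20,21,22,23,24,25,26,27,28,29,30,31): XOR of data positions = 0⊕0⊕0⊕0⊕1⊕1⊕1⊕1⊕0⊕0⊕1⊕0⊕1⊕0⊕1 = 1
Codeword: 0101010100010111000011110010101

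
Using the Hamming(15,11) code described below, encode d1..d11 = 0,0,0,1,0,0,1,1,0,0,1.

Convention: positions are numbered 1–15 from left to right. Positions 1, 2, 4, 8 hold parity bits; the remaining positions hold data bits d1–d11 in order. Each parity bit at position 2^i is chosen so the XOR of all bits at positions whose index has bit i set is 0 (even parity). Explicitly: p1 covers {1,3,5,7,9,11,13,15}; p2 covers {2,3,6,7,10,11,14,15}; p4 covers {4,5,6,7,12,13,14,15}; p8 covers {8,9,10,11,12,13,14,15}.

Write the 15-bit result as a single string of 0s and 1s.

Place data at non-parity positions: p1 p2 0 p4 0 0 1 p8 0 0 1 1 0 0 1
p1 (pos 1,3,5,7,9,11,13,15): XOR of data positions = 0⊕0⊕1⊕0⊕1⊕0⊕1 = 1
p2 (pos 2,3,6,7,10,11,14,15): XOR of data positions = 0⊕0⊕1⊕0⊕1⊕0⊕1 = 1
p4 (pos 4,5,6,7,12,13,14,15): XOR of data positions = 0⊕0⊕1⊕1⊕0⊕0⊕1 = 1
p8 (pos 8,9,10,11,12,13,14,15): XOR of data positions = 0⊕0⊕1⊕1⊕0⊕0⊕1 = 1
Codeword: 110100110011001

110100110011001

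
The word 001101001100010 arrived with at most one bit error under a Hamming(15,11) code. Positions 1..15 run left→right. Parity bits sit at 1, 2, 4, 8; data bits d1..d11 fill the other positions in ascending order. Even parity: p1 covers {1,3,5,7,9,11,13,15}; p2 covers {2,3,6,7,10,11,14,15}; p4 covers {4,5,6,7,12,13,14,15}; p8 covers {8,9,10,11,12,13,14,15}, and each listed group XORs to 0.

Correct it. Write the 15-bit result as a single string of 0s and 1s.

001101001101010

s1 (pos 1,3,5,7,9,11,13,15): 0⊕1⊕0⊕0⊕1⊕0⊕0⊕0 = 0
s2 (pos 2,3,6,7,10,11,14,15): 0⊕1⊕1⊕0⊕1⊕0⊕1⊕0 = 0
s4 (pos 4,5,6,7,12,13,14,15): 1⊕0⊕1⊕0⊕0⊕0⊕1⊕0 = 1
s8 (pos 8,9,10,11,12,13,14,15): 0⊕1⊕1⊕0⊕0⊕0⊕1⊕0 = 1
Syndrome s8…s1 = 1100 → error at position 12.
Flip position 12: 001101001100010 → 001101001101010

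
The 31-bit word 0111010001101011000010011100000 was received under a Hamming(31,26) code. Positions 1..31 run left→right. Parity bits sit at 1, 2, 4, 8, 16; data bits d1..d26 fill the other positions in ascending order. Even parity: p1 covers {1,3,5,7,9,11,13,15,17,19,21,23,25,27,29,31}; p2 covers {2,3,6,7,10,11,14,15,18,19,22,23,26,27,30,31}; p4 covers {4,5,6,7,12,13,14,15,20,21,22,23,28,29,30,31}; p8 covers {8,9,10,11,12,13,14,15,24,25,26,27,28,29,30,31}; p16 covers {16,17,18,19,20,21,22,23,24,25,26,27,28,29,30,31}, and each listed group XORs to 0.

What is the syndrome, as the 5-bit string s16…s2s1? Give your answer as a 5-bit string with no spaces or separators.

s1 (pos 1,3,5,7,9,11,13,15,17,19,21,23,25,27,29,31): 0⊕1⊕0⊕0⊕0⊕1⊕1⊕1⊕0⊕0⊕1⊕0⊕1⊕0⊕0⊕0 = 0
s2 (pos 2,3,6,7,10,11,14,15,18,19,22,23,26,27,30,31): 1⊕1⊕1⊕0⊕1⊕1⊕0⊕1⊕0⊕0⊕0⊕0⊕1⊕0⊕0⊕0 = 1
s4 (pos 4,5,6,7,12,13,14,15,20,21,22,23,28,29,30,31): 1⊕0⊕1⊕0⊕0⊕1⊕0⊕1⊕0⊕1⊕0⊕0⊕0⊕0⊕0⊕0 = 1
s8 (pos 8,9,10,11,12,13,14,15,24,25,26,27,28,29,30,31): 0⊕0⊕1⊕1⊕0⊕1⊕0⊕1⊕1⊕1⊕1⊕0⊕0⊕0⊕0⊕0 = 1
s16 (pos 16,17,18,19,20,21,22,23,24,25,26,27,28,29,30,31): 1⊕0⊕0⊕0⊕0⊕1⊕0⊕0⊕1⊕1⊕1⊕0⊕0⊕0⊕0⊕0 = 1
Syndrome s16…s1 = 11110 → error at position 30.

11110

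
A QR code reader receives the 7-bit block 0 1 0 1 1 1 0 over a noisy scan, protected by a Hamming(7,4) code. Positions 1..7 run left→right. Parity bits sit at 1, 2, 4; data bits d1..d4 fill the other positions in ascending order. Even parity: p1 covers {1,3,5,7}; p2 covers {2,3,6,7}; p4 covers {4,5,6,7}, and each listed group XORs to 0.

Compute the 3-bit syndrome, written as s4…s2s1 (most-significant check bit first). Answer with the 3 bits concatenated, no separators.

101

s1 (pos 1,3,5,7): 0⊕0⊕1⊕0 = 1
s2 (pos 2,3,6,7): 1⊕0⊕1⊕0 = 0
s4 (pos 4,5,6,7): 1⊕1⊕1⊕0 = 1
Syndrome s4…s1 = 101 → error at position 5.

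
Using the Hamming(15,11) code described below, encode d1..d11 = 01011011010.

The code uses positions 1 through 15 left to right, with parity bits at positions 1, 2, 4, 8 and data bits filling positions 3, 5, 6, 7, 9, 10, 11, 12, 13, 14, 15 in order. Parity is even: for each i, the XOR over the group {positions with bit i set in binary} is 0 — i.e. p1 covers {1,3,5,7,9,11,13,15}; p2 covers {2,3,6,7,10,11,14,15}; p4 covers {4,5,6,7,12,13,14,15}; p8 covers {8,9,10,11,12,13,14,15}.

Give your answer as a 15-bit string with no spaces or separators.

Place data at non-parity positions: p1 p2 0 p4 1 0 1 p8 1 0 1 1 0 1 0
p1 (pos 1,3,5,7,9,11,13,15): XOR of data positions = 0⊕1⊕1⊕1⊕1⊕0⊕0 = 0
p2 (pos 2,3,6,7,10,11,14,15): XOR of data positions = 0⊕0⊕1⊕0⊕1⊕1⊕0 = 1
p4 (pos 4,5,6,7,12,13,14,15): XOR of data positions = 1⊕0⊕1⊕1⊕0⊕1⊕0 = 0
p8 (pos 8,9,10,11,12,13,14,15): XOR of data positions = 1⊕0⊕1⊕1⊕0⊕1⊕0 = 0
Codeword: 010010101011010

010010101011010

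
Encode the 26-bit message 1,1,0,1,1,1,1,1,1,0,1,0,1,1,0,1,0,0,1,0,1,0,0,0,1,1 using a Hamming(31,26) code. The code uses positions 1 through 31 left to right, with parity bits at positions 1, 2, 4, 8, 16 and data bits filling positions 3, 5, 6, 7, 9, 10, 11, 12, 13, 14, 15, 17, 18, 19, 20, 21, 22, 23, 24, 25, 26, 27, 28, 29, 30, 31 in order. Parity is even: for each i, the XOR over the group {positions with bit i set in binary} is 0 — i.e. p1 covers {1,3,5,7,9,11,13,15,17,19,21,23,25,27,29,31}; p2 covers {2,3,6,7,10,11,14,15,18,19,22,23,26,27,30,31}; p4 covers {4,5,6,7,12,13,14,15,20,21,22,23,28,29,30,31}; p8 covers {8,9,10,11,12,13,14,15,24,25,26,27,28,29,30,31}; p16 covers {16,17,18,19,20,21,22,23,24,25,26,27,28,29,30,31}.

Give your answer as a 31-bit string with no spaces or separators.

0010101011111011011010010100011

Place data at non-parity positions: p1 p2 1 p4 1 0 1 p8 1 1 1 1 1 0 1 p16 0 1 1 0 1 0 0 1 0 1 0 0 0 1 1
p1 (pos 1,3,5,7,9,11,13,15,17,19,21,23,25,27,29,31): XOR of data positions = 1⊕1⊕1⊕1⊕1⊕1⊕1⊕0⊕1⊕1⊕0⊕0⊕0⊕0⊕1 = 0
p2 (pos 2,3,6,7,10,11,14,15,18,19,22,23,26,27,30,31): XOR of data positions = 1⊕0⊕1⊕1⊕1⊕0⊕1⊕1⊕1⊕0⊕0⊕1⊕0⊕1⊕1 = 0
p4 (pos 4,5,6,7,12,13,14,15,20,21,22,23,28,29,30,31): XOR of data positions = 1⊕0⊕1⊕1⊕1⊕0⊕1⊕0⊕1⊕0⊕0⊕0⊕0⊕1⊕1 = 0
p8 (pos 8,9,10,11,12,13,14,15,24,25,26,27,28,29,30,31): XOR of data positions = 1⊕1⊕1⊕1⊕1⊕0⊕1⊕1⊕0⊕1⊕0⊕0⊕0⊕1⊕1 = 0
p16 (pos 16,17,18,19,20,21,22,23,24,25,26,27,28,29,30,31): XOR of data positions = 0⊕1⊕1⊕0⊕1⊕0⊕0⊕1⊕0⊕1⊕0⊕0⊕0⊕1⊕1 = 1
Codeword: 0010101011111011011010010100011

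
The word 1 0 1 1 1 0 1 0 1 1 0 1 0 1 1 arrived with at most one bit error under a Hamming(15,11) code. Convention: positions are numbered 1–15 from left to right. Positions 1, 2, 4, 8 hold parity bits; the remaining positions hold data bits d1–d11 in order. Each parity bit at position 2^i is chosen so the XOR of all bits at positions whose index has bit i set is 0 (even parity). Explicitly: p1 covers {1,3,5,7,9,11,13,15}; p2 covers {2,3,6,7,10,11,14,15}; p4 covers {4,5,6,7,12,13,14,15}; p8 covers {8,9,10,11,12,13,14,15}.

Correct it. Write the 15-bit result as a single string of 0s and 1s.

101110101001011

s1 (pos 1,3,5,7,9,11,13,15): 1⊕1⊕1⊕1⊕1⊕0⊕0⊕1 = 0
s2 (pos 2,3,6,7,10,11,14,15): 0⊕1⊕0⊕1⊕1⊕0⊕1⊕1 = 1
s4 (pos 4,5,6,7,12,13,14,15): 1⊕1⊕0⊕1⊕1⊕0⊕1⊕1 = 0
s8 (pos 8,9,10,11,12,13,14,15): 0⊕1⊕1⊕0⊕1⊕0⊕1⊕1 = 1
Syndrome s8…s1 = 1010 → error at position 10.
Flip position 10: 101110101101011 → 101110101001011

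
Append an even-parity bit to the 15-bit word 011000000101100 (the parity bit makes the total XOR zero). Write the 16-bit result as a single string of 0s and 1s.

XOR of the 15 data bits: 0⊕1⊕1⊕0⊕0⊕0⊕0⊕0⊕0⊕1⊕0⊕1⊕1⊕0⊕0 = 1
Parity bit = 1 (so all 16 bits XOR to 0).

0110000001011001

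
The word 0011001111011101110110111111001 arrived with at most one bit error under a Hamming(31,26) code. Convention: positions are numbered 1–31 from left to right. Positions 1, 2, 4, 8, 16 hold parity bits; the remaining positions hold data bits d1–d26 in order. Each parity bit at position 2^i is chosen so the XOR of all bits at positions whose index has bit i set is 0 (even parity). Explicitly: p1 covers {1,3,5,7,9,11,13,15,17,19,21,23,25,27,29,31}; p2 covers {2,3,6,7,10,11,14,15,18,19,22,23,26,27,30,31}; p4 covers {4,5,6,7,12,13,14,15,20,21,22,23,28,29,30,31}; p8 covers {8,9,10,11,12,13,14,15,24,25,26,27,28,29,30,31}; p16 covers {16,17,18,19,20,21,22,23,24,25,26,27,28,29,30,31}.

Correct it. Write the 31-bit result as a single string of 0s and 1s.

s1 (pos 1,3,5,7,9,11,13,15,17,19,21,23,25,27,29,31): 0⊕1⊕0⊕1⊕1⊕0⊕1⊕0⊕1⊕0⊕1⊕1⊕1⊕1⊕0⊕1 = 0
s2 (pos 2,3,6,7,10,11,14,15,18,19,22,23,26,27,30,31): 0⊕1⊕0⊕1⊕1⊕0⊕1⊕0⊕1⊕0⊕0⊕1⊕1⊕1⊕0⊕1 = 1
s4 (pos 4,5,6,7,12,13,14,15,20,21,22,23,28,29,30,31): 1⊕0⊕0⊕1⊕1⊕1⊕1⊕0⊕1⊕1⊕0⊕1⊕1⊕0⊕0⊕1 = 0
s8 (pos 8,9,10,11,12,13,14,15,24,25,26,27,28,29,30,31): 1⊕1⊕1⊕0⊕1⊕1⊕1⊕0⊕1⊕1⊕1⊕1⊕1⊕0⊕0⊕1 = 0
s16 (pos 16,17,18,19,20,21,22,23,24,25,26,27,28,29,30,31): 1⊕1⊕1⊕0⊕1⊕1⊕0⊕1⊕1⊕1⊕1⊕1⊕1⊕0⊕0⊕1 = 0
Syndrome s16…s1 = 00010 → error at position 2.
Flip position 2: 0011001111011101110110111111001 → 0111001111011101110110111111001

0111001111011101110110111111001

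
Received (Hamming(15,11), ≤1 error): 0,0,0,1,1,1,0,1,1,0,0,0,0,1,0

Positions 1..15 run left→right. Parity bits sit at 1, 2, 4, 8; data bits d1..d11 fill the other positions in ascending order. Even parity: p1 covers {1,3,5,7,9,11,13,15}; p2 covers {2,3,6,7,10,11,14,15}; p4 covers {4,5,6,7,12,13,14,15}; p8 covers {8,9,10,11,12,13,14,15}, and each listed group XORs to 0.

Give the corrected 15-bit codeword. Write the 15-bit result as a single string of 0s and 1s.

s1 (pos 1,3,5,7,9,11,13,15): 0⊕0⊕1⊕0⊕1⊕0⊕0⊕0 = 0
s2 (pos 2,3,6,7,10,11,14,15): 0⊕0⊕1⊕0⊕0⊕0⊕1⊕0 = 0
s4 (pos 4,5,6,7,12,13,14,15): 1⊕1⊕1⊕0⊕0⊕0⊕1⊕0 = 0
s8 (pos 8,9,10,11,12,13,14,15): 1⊕1⊕0⊕0⊕0⊕0⊕1⊕0 = 1
Syndrome s8…s1 = 1000 → error at position 8.
Flip position 8: 000111011000010 → 000111001000010

000111001000010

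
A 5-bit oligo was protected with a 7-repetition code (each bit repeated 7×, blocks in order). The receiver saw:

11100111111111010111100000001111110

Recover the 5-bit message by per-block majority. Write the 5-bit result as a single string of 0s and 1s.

Block 1 (1110011): 5 ones → 1
Block 2 (1111111): 7 ones → 1
Block 3 (0101111): 5 ones → 1
Block 4 (0000000): 0 ones → 0
Block 5 (1111110): 6 ones → 1

11101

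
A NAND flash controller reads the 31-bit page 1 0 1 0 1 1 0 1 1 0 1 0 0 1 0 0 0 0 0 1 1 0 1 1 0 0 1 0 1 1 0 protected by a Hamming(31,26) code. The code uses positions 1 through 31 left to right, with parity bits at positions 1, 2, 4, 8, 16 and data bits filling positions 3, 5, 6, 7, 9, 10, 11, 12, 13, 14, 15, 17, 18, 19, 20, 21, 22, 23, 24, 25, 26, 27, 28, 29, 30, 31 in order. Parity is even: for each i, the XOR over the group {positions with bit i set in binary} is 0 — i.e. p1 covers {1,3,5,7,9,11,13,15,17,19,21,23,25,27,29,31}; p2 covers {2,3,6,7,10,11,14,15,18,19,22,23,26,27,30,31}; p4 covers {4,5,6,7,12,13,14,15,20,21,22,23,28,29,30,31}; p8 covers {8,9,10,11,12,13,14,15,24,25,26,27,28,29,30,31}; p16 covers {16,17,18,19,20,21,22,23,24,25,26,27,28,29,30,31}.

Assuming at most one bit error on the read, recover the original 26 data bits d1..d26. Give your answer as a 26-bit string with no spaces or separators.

s1 (pos 1,3,5,7,9,11,13,15,17,19,21,23,25,27,29,31): 1⊕1⊕1⊕0⊕1⊕1⊕0⊕0⊕0⊕0⊕1⊕1⊕0⊕1⊕1⊕0 = 1
s2 (pos 2,3,6,7,10,11,14,15,18,19,22,23,26,27,30,31): 0⊕1⊕1⊕0⊕0⊕1⊕1⊕0⊕0⊕0⊕0⊕1⊕0⊕1⊕1⊕0 = 1
s4 (pos 4,5,6,7,12,13,14,15,20,21,22,23,28,29,30,31): 0⊕1⊕1⊕0⊕0⊕0⊕1⊕0⊕1⊕1⊕0⊕1⊕0⊕1⊕1⊕0 = 0
s8 (pos 8,9,10,11,12,13,14,15,24,25,26,27,28,29,30,31): 1⊕1⊕0⊕1⊕0⊕0⊕1⊕0⊕1⊕0⊕0⊕1⊕0⊕1⊕1⊕0 = 0
s16 (pos 16,17,18,19,20,21,22,23,24,25,26,27,28,29,30,31): 0⊕0⊕0⊕0⊕1⊕1⊕0⊕1⊕1⊕0⊕0⊕1⊕0⊕1⊕1⊕0 = 1
Syndrome s16…s1 = 10011 → error at position 19.
Flip position 19: 1010110110100100000110110010110 → 1010110110100100001110110010110
Read data bits from positions 3,5,6,7,9,10,11,12,13,14,15,17,18,19,20,21,22,23,24,25,26,27,28,29,30,31: 11101010010001110110010110

11101010010001110110010110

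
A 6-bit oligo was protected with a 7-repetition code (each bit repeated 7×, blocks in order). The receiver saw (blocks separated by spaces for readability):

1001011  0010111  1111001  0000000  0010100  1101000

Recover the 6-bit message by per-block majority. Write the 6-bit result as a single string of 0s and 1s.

111000

Block 1 (1001011): 4 ones → 1
Block 2 (0010111): 4 ones → 1
Block 3 (1111001): 5 ones → 1
Block 4 (0000000): 0 ones → 0
Block 5 (0010100): 2 ones → 0
Block 6 (1101000): 3 ones → 0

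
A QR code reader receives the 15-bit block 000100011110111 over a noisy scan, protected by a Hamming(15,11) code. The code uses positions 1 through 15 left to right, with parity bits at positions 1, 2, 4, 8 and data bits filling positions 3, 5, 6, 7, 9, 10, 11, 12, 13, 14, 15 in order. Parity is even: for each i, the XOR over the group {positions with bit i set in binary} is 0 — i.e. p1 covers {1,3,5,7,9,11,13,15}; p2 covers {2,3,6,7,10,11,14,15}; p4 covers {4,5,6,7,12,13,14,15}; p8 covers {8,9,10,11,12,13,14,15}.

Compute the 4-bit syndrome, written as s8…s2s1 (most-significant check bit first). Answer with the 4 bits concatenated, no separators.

1000

s1 (pos 1,3,5,7,9,11,13,15): 0⊕0⊕0⊕0⊕1⊕1⊕1⊕1 = 0
s2 (pos 2,3,6,7,10,11,14,15): 0⊕0⊕0⊕0⊕1⊕1⊕1⊕1 = 0
s4 (pos 4,5,6,7,12,13,14,15): 1⊕0⊕0⊕0⊕0⊕1⊕1⊕1 = 0
s8 (pos 8,9,10,11,12,13,14,15): 1⊕1⊕1⊕1⊕0⊕1⊕1⊕1 = 1
Syndrome s8…s1 = 1000 → error at position 8.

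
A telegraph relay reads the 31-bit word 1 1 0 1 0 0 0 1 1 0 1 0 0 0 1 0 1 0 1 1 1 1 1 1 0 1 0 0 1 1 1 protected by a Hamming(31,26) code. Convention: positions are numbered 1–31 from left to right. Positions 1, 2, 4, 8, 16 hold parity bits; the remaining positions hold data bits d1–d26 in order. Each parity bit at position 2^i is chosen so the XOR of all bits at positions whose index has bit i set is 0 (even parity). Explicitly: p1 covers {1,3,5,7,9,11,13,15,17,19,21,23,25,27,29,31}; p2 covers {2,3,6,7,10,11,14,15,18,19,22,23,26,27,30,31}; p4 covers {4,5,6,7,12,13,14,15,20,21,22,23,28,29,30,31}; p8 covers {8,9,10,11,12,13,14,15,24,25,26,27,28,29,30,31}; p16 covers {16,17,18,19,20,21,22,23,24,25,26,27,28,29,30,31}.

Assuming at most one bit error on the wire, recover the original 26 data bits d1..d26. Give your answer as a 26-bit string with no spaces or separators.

s1 (pos 1,3,5,7,9,11,13,15,17,19,21,23,25,27,29,31): 1⊕0⊕0⊕0⊕1⊕1⊕0⊕1⊕1⊕1⊕1⊕1⊕0⊕0⊕1⊕1 = 0
s2 (pos 2,3,6,7,10,11,14,15,18,19,22,23,26,27,30,31): 1⊕0⊕0⊕0⊕0⊕1⊕0⊕1⊕0⊕1⊕1⊕1⊕1⊕0⊕1⊕1 = 1
s4 (pos 4,5,6,7,12,13,14,15,20,21,22,23,28,29,30,31): 1⊕0⊕0⊕0⊕0⊕0⊕0⊕1⊕1⊕1⊕1⊕1⊕0⊕1⊕1⊕1 = 1
s8 (pos 8,9,10,11,12,13,14,15,24,25,26,27,28,29,30,31): 1⊕1⊕0⊕1⊕0⊕0⊕0⊕1⊕1⊕0⊕1⊕0⊕0⊕1⊕1⊕1 = 1
s16 (pos 16,17,18,19,20,21,22,23,24,25,26,27,28,29,30,31): 0⊕1⊕0⊕1⊕1⊕1⊕1⊕1⊕1⊕0⊕1⊕0⊕0⊕1⊕1⊕1 = 1
Syndrome s16…s1 = 11110 → error at position 30.
Flip position 30: 1101000110100010101111110100111 → 1101000110100010101111110100101
Read data bits from positions 3,5,6,7,9,10,11,12,13,14,15,17,18,19,20,21,22,23,24,25,26,27,28,29,30,31: 00001010001101111110100101

00001010001101111110100101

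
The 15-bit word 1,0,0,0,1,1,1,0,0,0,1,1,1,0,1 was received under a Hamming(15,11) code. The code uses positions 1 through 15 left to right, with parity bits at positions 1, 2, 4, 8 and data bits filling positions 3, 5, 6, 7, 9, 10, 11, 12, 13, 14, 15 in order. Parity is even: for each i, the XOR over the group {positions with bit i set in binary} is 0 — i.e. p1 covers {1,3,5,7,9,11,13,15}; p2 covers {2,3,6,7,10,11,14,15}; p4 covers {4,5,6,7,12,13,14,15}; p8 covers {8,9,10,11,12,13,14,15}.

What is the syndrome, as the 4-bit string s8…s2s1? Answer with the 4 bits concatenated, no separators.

s1 (pos 1,3,5,7,9,11,13,15): 1⊕0⊕1⊕1⊕0⊕1⊕1⊕1 = 0
s2 (pos 2,3,6,7,10,11,14,15): 0⊕0⊕1⊕1⊕0⊕1⊕0⊕1 = 0
s4 (pos 4,5,6,7,12,13,14,15): 0⊕1⊕1⊕1⊕1⊕1⊕0⊕1 = 0
s8 (pos 8,9,10,11,12,13,14,15): 0⊕0⊕0⊕1⊕1⊕1⊕0⊕1 = 0
Syndrome s8…s1 = 0000 → no error.

0000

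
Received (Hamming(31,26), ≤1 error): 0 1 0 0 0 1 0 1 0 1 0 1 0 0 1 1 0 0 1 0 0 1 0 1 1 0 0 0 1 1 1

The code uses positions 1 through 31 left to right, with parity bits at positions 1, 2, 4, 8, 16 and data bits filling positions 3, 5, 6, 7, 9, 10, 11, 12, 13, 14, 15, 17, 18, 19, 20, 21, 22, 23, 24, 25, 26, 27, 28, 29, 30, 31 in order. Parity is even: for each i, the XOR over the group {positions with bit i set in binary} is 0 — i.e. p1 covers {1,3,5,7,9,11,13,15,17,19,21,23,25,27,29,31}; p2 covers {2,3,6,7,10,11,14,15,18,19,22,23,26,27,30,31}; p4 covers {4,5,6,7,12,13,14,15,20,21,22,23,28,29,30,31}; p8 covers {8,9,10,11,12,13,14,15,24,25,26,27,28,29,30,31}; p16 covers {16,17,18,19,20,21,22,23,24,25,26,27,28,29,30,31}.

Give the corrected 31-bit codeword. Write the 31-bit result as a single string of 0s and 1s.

0100010101011011001001011000111

s1 (pos 1,3,5,7,9,11,13,15,17,19,21,23,25,27,29,31): 0⊕0⊕0⊕0⊕0⊕0⊕0⊕1⊕0⊕1⊕0⊕0⊕1⊕0⊕1⊕1 = 1
s2 (pos 2,3,6,7,10,11,14,15,18,19,22,23,26,27,30,31): 1⊕0⊕1⊕0⊕1⊕0⊕0⊕1⊕0⊕1⊕1⊕0⊕0⊕0⊕1⊕1 = 0
s4 (pos 4,5,6,7,12,13,14,15,20,21,22,23,28,29,30,31): 0⊕0⊕1⊕0⊕1⊕0⊕0⊕1⊕0⊕0⊕1⊕0⊕0⊕1⊕1⊕1 = 1
s8 (pos 8,9,10,11,12,13,14,15,24,25,26,27,28,29,30,31): 1⊕0⊕1⊕0⊕1⊕0⊕0⊕1⊕1⊕1⊕0⊕0⊕0⊕1⊕1⊕1 = 1
s16 (pos 16,17,18,19,20,21,22,23,24,25,26,27,28,29,30,31): 1⊕0⊕0⊕1⊕0⊕0⊕1⊕0⊕1⊕1⊕0⊕0⊕0⊕1⊕1⊕1 = 0
Syndrome s16…s1 = 01101 → error at position 13.
Flip position 13: 0100010101010011001001011000111 → 0100010101011011001001011000111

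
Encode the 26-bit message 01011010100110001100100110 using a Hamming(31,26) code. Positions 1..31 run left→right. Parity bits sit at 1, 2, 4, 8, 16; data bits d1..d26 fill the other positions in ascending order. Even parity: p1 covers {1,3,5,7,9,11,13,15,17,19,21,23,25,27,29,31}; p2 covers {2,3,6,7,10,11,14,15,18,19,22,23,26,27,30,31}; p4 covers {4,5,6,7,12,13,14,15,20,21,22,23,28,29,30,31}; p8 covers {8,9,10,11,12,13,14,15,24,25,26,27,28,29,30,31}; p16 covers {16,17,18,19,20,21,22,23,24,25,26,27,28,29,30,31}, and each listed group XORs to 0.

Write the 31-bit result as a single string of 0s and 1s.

0101101010101001110001100100110

Place data at non-parity positions: p1 p2 0 p4 1 0 1 p8 1 0 1 0 1 0 0 p16 1 1 0 0 0 1 1 0 0 1 0 0 1 1 0
p1 (pos 1,3,5,7,9,11,13,15,17,19,21,23,25,27,29,31): XOR of data positions = 0⊕1⊕1⊕1⊕1⊕1⊕0⊕1⊕0⊕0⊕1⊕0⊕0⊕1⊕0 = 0
p2 (pos 2,3,6,7,10,11,14,15,18,19,22,23,26,27,30,31): XOR of data positions = 0⊕0⊕1⊕0⊕1⊕0⊕0⊕1⊕0⊕1⊕1⊕1⊕0⊕1⊕0 = 1
p4 (pos 4,5,6,7,12,13,14,15,20,21,22,23,28,29,30,31): XOR of data positions = 1⊕0⊕1⊕0⊕1⊕0⊕0⊕0⊕0⊕1⊕1⊕0⊕1⊕1⊕0 = 1
p8 (pos 8,9,10,11,12,13,14,15,24,25,26,27,28,29,30,31): XOR of data positions = 1⊕0⊕1⊕0⊕1⊕0⊕0⊕0⊕0⊕1⊕0⊕0⊕1⊕1⊕0 = 0
p16 (pos 16,17,18,19,20,21,22,23,24,25,26,27,28,29,30,31): XOR of data positions = 1⊕1⊕0⊕0⊕0⊕1⊕1⊕0⊕0⊕1⊕0⊕0⊕1⊕1⊕0 = 1
Codeword: 0101101010101001110001100100110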